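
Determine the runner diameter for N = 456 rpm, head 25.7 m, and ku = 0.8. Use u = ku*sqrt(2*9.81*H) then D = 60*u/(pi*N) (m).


u = 0.8 * sqrt(2*9.81*25.7) = 17.9641 m/s
D = 60 * 17.9641 / (pi * 456) = 0.7524 m


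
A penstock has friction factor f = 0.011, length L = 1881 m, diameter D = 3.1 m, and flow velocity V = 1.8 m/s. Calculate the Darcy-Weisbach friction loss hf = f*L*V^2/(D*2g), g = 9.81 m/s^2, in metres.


hf = 0.011 * 1881 * 1.8^2 / (3.1 * 2 * 9.81) = 1.1022 m


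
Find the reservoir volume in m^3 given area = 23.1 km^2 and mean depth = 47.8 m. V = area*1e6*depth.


V = 23.1 * 1e6 * 47.8 = 1.1042e+09 m^3


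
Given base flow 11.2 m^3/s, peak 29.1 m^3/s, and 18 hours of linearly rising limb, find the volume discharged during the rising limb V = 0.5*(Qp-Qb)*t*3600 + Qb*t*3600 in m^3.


V = 0.5*(29.1 - 11.2)*18*3600 + 11.2*18*3600 = 1.3057e+06 m^3


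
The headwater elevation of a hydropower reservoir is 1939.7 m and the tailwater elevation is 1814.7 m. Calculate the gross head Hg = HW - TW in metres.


Hg = 1939.7 - 1814.7 = 125.0000 m


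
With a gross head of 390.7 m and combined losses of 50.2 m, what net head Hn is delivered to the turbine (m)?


Hn = 390.7 - 50.2 = 340.5000 m


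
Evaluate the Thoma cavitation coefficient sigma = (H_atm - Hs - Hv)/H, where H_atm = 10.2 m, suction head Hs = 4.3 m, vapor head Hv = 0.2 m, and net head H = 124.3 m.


sigma = (10.2 - 4.3 - 0.2) / 124.3 = 0.0459


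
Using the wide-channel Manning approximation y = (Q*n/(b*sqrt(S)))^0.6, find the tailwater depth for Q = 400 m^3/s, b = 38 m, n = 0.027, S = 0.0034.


y = (400 * 0.027 / (38 * 0.0034^0.5))^0.6 = 2.5867 m


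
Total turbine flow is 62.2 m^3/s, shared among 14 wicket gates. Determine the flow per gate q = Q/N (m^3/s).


q = 62.2 / 14 = 4.4429 m^3/s


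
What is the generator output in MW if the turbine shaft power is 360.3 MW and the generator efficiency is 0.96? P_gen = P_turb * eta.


P_gen = 360.3 * 0.96 = 345.8880 MW


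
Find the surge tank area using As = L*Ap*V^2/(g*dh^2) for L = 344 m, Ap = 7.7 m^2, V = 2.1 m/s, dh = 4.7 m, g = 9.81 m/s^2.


As = 344 * 7.7 * 2.1^2 / (9.81 * 4.7^2) = 53.9043 m^2


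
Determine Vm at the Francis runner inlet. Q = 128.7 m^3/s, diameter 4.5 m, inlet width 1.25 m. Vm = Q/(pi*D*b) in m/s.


Vm = 128.7 / (pi * 4.5 * 1.25) = 7.2829 m/s


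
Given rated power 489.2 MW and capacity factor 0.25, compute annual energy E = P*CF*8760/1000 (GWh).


E = 489.2 * 0.25 * 8760 / 1000 = 1071.3480 GWh


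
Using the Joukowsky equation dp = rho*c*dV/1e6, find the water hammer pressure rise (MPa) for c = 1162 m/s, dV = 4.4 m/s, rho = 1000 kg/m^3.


dp = 1000 * 1162 * 4.4 / 1e6 = 5.1128 MPa


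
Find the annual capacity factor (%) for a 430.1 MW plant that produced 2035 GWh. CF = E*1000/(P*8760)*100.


CF = 2035 * 1000 / (430.1 * 8760) * 100 = 54.0121 %


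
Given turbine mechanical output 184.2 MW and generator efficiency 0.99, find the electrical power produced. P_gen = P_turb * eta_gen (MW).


P_gen = 184.2 * 0.99 = 182.3580 MW


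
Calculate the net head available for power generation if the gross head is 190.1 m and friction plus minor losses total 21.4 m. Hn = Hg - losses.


Hn = 190.1 - 21.4 = 168.7000 m


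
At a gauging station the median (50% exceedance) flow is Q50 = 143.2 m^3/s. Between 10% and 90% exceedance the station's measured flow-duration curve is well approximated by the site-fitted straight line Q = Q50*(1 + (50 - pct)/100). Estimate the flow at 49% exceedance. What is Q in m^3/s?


Q = 143.2 * (1 + (50 - 49)/100) = 144.6320 m^3/s


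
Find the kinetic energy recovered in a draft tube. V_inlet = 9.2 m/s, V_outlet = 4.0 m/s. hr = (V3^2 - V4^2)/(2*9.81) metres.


hr = (9.2^2 - 4.0^2) / (2*9.81) = 3.4985 m


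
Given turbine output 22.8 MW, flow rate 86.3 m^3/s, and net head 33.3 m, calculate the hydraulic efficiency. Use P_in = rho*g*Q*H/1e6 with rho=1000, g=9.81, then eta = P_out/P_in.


P_in = 1000 * 9.81 * 86.3 * 33.3 / 1e6 = 28.1919 MW
eta = 22.8 / 28.1919 = 0.8087


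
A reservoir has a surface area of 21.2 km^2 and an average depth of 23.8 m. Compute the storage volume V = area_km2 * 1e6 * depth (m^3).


V = 21.2 * 1e6 * 23.8 = 5.0456e+08 m^3


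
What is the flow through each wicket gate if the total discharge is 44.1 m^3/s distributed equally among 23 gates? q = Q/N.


q = 44.1 / 23 = 1.9174 m^3/s


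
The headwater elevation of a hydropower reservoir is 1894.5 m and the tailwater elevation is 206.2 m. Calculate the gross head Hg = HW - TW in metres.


Hg = 1894.5 - 206.2 = 1688.3000 m


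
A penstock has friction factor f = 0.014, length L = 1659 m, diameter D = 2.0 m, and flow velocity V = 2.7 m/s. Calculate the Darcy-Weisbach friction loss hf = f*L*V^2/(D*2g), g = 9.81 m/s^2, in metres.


hf = 0.014 * 1659 * 2.7^2 / (2.0 * 2 * 9.81) = 4.3149 m


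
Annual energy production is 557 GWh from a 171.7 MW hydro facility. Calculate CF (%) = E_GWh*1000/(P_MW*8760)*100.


CF = 557 * 1000 / (171.7 * 8760) * 100 = 37.0323 %


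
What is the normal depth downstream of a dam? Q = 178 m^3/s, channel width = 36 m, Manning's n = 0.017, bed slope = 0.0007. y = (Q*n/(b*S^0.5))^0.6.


y = (178 * 0.017 / (36 * 0.0007^0.5))^0.6 = 2.0008 m


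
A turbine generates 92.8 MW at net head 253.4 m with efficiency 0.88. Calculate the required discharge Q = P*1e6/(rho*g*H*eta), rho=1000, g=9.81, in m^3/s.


Q = 92.8 * 1e6 / (1000 * 9.81 * 253.4 * 0.88) = 42.4219 m^3/s


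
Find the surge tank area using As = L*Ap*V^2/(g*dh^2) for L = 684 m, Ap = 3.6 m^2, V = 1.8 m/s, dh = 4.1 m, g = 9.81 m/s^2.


As = 684 * 3.6 * 1.8^2 / (9.81 * 4.1^2) = 48.3801 m^2


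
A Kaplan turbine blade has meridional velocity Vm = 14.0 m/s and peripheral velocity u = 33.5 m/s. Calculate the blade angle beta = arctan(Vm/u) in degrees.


beta = arctan(14.0 / 33.5) = 22.6806 degrees


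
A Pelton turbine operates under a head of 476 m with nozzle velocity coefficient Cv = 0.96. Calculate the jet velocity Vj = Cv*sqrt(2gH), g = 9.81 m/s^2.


Vj = 0.96 * sqrt(2*9.81*476) = 92.7736 m/s


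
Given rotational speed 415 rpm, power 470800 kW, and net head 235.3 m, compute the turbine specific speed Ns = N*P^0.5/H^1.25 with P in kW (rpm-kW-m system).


Ns = 415 * 470800^0.5 / 235.3^1.25 = 308.9861


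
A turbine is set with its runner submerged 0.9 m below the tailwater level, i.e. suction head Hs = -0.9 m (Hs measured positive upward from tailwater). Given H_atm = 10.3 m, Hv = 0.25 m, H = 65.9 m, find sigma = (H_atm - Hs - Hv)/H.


sigma = (10.3 - (-0.9) - 0.25) / 65.9 = 0.1662


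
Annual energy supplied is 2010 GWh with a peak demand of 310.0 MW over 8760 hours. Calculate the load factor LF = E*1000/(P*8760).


LF = 2010 * 1000 / (310.0 * 8760) = 0.7402


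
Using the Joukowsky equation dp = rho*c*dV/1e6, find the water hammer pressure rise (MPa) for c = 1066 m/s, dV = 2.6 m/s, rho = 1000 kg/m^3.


dp = 1000 * 1066 * 2.6 / 1e6 = 2.7716 MPa


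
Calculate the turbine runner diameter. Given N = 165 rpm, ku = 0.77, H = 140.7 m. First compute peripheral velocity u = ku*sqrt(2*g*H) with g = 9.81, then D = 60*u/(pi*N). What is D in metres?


u = 0.77 * sqrt(2*9.81*140.7) = 40.4564 m/s
D = 60 * 40.4564 / (pi * 165) = 4.6828 m


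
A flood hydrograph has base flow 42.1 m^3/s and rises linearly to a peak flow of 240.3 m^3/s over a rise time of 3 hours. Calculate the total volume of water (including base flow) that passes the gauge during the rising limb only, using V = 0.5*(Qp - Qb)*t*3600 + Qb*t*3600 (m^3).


V = 0.5*(240.3 - 42.1)*3*3600 + 42.1*3*3600 = 1.5250e+06 m^3


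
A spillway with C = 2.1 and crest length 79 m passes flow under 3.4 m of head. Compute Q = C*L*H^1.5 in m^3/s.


Q = 2.1 * 79 * 3.4^1.5 = 1040.0752 m^3/s


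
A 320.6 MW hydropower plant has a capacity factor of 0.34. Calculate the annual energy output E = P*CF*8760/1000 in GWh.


E = 320.6 * 0.34 * 8760 / 1000 = 954.8750 GWh


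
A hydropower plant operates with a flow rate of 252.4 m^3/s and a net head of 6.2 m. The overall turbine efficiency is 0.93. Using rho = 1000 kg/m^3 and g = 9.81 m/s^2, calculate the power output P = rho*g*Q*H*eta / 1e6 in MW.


P = 1000 * 9.81 * 252.4 * 6.2 * 0.93 / 1e6 = 14.2769 MW


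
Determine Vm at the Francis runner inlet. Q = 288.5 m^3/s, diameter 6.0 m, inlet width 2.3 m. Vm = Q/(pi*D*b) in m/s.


Vm = 288.5 / (pi * 6.0 * 2.3) = 6.6545 m/s


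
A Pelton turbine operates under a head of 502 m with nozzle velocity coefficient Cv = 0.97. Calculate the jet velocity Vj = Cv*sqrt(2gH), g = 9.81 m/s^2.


Vj = 0.97 * sqrt(2*9.81*502) = 96.2660 m/s


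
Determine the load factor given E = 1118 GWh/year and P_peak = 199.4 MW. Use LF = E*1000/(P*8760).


LF = 1118 * 1000 / (199.4 * 8760) = 0.6400


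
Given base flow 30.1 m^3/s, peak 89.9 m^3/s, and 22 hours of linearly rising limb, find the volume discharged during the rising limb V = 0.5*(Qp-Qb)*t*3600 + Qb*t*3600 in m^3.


V = 0.5*(89.9 - 30.1)*22*3600 + 30.1*22*3600 = 4.7520e+06 m^3


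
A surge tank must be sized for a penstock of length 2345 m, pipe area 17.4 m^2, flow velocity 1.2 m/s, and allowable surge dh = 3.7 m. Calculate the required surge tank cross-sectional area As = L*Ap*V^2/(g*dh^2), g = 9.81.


As = 2345 * 17.4 * 1.2^2 / (9.81 * 3.7^2) = 437.5041 m^2


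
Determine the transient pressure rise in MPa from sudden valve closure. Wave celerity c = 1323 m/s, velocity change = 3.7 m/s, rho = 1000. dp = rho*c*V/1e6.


dp = 1000 * 1323 * 3.7 / 1e6 = 4.8951 MPa


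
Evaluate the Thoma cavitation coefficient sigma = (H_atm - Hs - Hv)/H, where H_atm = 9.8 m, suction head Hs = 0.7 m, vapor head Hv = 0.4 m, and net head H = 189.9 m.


sigma = (9.8 - 0.7 - 0.4) / 189.9 = 0.0458


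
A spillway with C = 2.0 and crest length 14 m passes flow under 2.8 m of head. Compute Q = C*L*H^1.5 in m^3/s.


Q = 2.0 * 14 * 2.8^1.5 = 131.1883 m^3/s


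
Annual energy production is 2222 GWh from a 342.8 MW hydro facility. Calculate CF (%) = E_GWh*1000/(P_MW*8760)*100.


CF = 2222 * 1000 / (342.8 * 8760) * 100 = 73.9944 %


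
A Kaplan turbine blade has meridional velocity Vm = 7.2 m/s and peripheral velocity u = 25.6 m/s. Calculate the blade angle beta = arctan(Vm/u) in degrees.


beta = arctan(7.2 / 25.6) = 15.7086 degrees


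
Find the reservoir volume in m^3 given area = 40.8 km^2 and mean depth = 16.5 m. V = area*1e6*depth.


V = 40.8 * 1e6 * 16.5 = 6.7320e+08 m^3


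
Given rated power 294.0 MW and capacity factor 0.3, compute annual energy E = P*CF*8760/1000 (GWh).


E = 294.0 * 0.3 * 8760 / 1000 = 772.6320 GWh


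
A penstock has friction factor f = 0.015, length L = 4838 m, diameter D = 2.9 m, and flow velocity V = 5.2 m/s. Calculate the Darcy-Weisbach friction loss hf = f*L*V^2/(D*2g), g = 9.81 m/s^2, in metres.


hf = 0.015 * 4838 * 5.2^2 / (2.9 * 2 * 9.81) = 34.4879 m


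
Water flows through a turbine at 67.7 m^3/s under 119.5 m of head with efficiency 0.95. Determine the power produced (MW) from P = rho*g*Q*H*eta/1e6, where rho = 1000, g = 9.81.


P = 1000 * 9.81 * 67.7 * 119.5 * 0.95 / 1e6 = 75.3962 MW


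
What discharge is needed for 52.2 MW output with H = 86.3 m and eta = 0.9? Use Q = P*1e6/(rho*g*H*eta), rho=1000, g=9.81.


Q = 52.2 * 1e6 / (1000 * 9.81 * 86.3 * 0.9) = 68.5091 m^3/s


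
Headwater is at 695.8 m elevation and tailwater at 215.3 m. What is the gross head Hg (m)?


Hg = 695.8 - 215.3 = 480.5000 m


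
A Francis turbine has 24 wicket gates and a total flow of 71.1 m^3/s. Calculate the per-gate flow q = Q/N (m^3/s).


q = 71.1 / 24 = 2.9625 m^3/s


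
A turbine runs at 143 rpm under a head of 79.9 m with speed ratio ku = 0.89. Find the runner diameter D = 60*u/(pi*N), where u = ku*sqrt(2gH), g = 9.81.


u = 0.89 * sqrt(2*9.81*79.9) = 35.2381 m/s
D = 60 * 35.2381 / (pi * 143) = 4.7063 m


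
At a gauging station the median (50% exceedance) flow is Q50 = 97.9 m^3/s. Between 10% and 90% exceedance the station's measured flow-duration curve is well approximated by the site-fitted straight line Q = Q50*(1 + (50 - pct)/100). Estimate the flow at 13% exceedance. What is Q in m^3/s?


Q = 97.9 * (1 + (50 - 13)/100) = 134.1230 m^3/s


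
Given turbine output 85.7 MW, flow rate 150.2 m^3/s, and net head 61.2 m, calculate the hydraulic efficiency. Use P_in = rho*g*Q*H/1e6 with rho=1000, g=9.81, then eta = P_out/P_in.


P_in = 1000 * 9.81 * 150.2 * 61.2 / 1e6 = 90.1759 MW
eta = 85.7 / 90.1759 = 0.9504


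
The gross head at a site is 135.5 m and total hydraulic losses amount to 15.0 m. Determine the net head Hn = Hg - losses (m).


Hn = 135.5 - 15.0 = 120.5000 m


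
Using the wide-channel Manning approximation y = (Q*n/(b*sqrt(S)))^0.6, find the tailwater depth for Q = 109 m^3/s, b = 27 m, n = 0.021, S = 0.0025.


y = (109 * 0.021 / (27 * 0.0025^0.5))^0.6 = 1.3727 m


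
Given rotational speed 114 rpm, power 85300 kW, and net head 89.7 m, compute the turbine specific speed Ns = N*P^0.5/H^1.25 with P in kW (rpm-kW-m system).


Ns = 114 * 85300^0.5 / 89.7^1.25 = 120.6115


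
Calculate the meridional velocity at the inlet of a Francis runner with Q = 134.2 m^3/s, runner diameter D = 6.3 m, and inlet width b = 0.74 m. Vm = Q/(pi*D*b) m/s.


Vm = 134.2 / (pi * 6.3 * 0.74) = 9.1628 m/s


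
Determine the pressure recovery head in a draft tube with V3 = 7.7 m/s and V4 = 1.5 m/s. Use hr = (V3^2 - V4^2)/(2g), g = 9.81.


hr = (7.7^2 - 1.5^2) / (2*9.81) = 2.9072 m


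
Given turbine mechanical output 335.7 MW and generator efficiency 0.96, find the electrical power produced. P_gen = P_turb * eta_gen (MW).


P_gen = 335.7 * 0.96 = 322.2720 MW


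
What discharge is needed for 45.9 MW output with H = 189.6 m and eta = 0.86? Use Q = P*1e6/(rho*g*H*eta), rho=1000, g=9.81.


Q = 45.9 * 1e6 / (1000 * 9.81 * 189.6 * 0.86) = 28.6950 m^3/s


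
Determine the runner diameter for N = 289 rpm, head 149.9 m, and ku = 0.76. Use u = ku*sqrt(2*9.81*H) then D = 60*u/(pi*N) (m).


u = 0.76 * sqrt(2*9.81*149.9) = 41.2158 m/s
D = 60 * 41.2158 / (pi * 289) = 2.7238 m


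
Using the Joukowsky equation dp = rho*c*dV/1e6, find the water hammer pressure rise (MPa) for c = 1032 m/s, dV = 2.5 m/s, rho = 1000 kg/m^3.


dp = 1000 * 1032 * 2.5 / 1e6 = 2.5800 MPa


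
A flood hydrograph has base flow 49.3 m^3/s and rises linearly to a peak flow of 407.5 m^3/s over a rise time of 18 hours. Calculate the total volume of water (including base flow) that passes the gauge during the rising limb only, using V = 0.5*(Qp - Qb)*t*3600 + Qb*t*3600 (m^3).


V = 0.5*(407.5 - 49.3)*18*3600 + 49.3*18*3600 = 1.4800e+07 m^3


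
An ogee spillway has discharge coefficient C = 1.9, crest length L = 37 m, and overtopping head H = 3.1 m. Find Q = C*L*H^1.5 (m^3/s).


Q = 1.9 * 37 * 3.1^1.5 = 383.7054 m^3/s


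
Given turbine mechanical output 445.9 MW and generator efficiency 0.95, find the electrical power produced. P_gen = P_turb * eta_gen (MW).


P_gen = 445.9 * 0.95 = 423.6050 MW


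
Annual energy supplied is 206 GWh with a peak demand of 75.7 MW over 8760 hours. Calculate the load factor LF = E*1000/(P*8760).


LF = 206 * 1000 / (75.7 * 8760) = 0.3106


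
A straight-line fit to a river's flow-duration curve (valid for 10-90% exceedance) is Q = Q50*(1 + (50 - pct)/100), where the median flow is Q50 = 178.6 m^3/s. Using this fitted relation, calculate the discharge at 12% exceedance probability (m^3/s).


Q = 178.6 * (1 + (50 - 12)/100) = 246.4680 m^3/s


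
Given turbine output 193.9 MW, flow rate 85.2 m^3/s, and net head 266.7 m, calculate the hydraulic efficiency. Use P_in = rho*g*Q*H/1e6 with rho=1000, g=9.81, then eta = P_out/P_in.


P_in = 1000 * 9.81 * 85.2 * 266.7 / 1e6 = 222.9111 MW
eta = 193.9 / 222.9111 = 0.8699


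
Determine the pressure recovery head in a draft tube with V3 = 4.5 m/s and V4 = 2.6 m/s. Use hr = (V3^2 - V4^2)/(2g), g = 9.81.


hr = (4.5^2 - 2.6^2) / (2*9.81) = 0.6876 m


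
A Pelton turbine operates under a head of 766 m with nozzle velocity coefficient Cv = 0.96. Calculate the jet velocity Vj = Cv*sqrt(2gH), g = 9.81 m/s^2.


Vj = 0.96 * sqrt(2*9.81*766) = 117.6888 m/s


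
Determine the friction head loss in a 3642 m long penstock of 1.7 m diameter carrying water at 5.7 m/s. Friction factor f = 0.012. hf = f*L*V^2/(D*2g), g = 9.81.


hf = 0.012 * 3642 * 5.7^2 / (1.7 * 2 * 9.81) = 42.5719 m


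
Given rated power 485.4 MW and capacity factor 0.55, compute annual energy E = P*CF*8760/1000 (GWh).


E = 485.4 * 0.55 * 8760 / 1000 = 2338.6572 GWh


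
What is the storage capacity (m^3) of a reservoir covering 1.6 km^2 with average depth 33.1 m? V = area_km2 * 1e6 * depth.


V = 1.6 * 1e6 * 33.1 = 5.2960e+07 m^3


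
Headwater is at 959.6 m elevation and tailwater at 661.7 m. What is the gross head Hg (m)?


Hg = 959.6 - 661.7 = 297.9000 m


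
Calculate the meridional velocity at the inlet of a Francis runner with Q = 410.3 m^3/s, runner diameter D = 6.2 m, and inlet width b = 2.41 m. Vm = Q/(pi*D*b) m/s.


Vm = 410.3 / (pi * 6.2 * 2.41) = 8.7406 m/s


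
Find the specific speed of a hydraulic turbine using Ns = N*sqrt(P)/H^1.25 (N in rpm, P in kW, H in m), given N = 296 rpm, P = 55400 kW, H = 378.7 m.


Ns = 296 * 55400^0.5 / 378.7^1.25 = 41.7040


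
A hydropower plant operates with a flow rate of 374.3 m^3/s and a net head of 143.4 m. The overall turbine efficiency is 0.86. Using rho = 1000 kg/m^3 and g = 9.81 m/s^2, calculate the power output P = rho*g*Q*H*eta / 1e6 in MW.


P = 1000 * 9.81 * 374.3 * 143.4 * 0.86 / 1e6 = 452.8313 MW


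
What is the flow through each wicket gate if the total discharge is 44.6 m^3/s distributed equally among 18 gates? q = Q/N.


q = 44.6 / 18 = 2.4778 m^3/s


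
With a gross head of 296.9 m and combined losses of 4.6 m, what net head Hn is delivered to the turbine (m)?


Hn = 296.9 - 4.6 = 292.3000 m


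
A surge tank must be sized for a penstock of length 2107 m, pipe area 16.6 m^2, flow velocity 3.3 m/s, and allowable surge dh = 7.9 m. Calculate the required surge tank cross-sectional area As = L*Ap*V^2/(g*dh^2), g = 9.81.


As = 2107 * 16.6 * 3.3^2 / (9.81 * 7.9^2) = 622.1245 m^2


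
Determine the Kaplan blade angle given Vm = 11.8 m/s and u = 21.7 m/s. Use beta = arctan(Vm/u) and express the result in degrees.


beta = arctan(11.8 / 21.7) = 28.5364 degrees


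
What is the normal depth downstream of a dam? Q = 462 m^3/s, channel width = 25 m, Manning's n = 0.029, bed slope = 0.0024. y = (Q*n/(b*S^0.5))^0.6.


y = (462 * 0.029 / (25 * 0.0024^0.5))^0.6 = 4.2014 m


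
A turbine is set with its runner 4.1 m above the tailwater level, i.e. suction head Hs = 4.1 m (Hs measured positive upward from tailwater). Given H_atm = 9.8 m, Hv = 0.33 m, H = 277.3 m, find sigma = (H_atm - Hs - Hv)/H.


sigma = (9.8 - 4.1 - 0.33) / 277.3 = 0.0194


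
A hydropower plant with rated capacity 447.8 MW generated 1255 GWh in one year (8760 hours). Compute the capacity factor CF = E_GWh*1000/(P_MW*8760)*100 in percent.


CF = 1255 * 1000 / (447.8 * 8760) * 100 = 31.9930 %


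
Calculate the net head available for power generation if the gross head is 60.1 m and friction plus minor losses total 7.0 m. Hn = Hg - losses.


Hn = 60.1 - 7.0 = 53.1000 m


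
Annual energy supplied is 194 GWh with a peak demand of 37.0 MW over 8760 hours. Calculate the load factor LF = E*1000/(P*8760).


LF = 194 * 1000 / (37.0 * 8760) = 0.5985


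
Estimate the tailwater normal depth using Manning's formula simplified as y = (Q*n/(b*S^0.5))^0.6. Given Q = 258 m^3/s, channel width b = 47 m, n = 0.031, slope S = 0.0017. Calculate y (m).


y = (258 * 0.031 / (47 * 0.0017^0.5))^0.6 = 2.3410 m


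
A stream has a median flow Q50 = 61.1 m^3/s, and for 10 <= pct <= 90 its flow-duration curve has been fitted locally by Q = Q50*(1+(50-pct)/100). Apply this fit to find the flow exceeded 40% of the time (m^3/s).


Q = 61.1 * (1 + (50 - 40)/100) = 67.2100 m^3/s


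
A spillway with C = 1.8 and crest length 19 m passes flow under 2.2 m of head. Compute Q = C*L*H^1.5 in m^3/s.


Q = 1.8 * 19 * 2.2^1.5 = 111.5990 m^3/s


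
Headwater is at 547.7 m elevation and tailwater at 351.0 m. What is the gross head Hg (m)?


Hg = 547.7 - 351.0 = 196.7000 m


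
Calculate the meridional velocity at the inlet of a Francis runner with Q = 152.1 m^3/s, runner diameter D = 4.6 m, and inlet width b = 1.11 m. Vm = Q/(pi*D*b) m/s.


Vm = 152.1 / (pi * 4.6 * 1.11) = 9.4820 m/s


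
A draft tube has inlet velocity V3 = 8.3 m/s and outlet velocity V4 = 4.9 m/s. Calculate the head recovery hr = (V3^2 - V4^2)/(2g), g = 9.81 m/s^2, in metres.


hr = (8.3^2 - 4.9^2) / (2*9.81) = 2.2875 m


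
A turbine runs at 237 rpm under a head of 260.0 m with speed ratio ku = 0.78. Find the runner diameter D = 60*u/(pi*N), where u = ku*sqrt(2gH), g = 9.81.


u = 0.78 * sqrt(2*9.81*260.0) = 55.7097 m/s
D = 60 * 55.7097 / (pi * 237) = 4.4894 m


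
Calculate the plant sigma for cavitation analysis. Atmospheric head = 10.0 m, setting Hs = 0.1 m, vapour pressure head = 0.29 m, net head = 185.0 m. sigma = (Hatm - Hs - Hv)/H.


sigma = (10.0 - 0.1 - 0.29) / 185.0 = 0.0519


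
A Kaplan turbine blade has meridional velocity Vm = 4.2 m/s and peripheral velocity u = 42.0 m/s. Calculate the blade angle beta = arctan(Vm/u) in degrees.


beta = arctan(4.2 / 42.0) = 5.7106 degrees


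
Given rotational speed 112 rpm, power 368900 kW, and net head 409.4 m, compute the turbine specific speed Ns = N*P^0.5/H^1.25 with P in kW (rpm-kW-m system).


Ns = 112 * 368900^0.5 / 409.4^1.25 = 36.9392


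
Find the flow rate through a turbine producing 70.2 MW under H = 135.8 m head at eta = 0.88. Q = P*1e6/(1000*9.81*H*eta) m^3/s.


Q = 70.2 * 1e6 / (1000 * 9.81 * 135.8 * 0.88) = 59.8805 m^3/s


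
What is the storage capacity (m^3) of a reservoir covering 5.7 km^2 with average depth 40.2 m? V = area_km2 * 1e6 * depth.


V = 5.7 * 1e6 * 40.2 = 2.2914e+08 m^3


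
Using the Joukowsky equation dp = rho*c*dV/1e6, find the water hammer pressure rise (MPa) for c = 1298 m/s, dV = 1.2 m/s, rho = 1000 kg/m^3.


dp = 1000 * 1298 * 1.2 / 1e6 = 1.5576 MPa


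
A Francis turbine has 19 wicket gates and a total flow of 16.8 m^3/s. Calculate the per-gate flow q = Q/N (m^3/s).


q = 16.8 / 19 = 0.8842 m^3/s


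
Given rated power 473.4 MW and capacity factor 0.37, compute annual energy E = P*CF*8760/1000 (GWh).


E = 473.4 * 0.37 * 8760 / 1000 = 1534.3841 GWh


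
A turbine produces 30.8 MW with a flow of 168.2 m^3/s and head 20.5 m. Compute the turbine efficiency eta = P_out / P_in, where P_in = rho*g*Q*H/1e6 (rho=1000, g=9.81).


P_in = 1000 * 9.81 * 168.2 * 20.5 / 1e6 = 33.8259 MW
eta = 30.8 / 33.8259 = 0.9105


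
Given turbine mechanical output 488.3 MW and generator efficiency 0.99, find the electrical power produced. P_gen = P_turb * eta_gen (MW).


P_gen = 488.3 * 0.99 = 483.4170 MW


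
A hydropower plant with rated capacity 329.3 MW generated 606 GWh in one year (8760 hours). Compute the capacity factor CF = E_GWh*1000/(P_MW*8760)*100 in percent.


CF = 606 * 1000 / (329.3 * 8760) * 100 = 21.0076 %


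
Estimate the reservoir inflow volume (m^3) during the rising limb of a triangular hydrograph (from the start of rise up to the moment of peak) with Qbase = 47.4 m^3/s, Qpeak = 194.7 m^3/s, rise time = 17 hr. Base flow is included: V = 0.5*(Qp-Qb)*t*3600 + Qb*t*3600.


V = 0.5*(194.7 - 47.4)*17*3600 + 47.4*17*3600 = 7.4083e+06 m^3


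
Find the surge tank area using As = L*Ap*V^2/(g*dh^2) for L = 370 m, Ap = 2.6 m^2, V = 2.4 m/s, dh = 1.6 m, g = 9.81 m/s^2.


As = 370 * 2.6 * 2.4^2 / (9.81 * 1.6^2) = 220.6422 m^2


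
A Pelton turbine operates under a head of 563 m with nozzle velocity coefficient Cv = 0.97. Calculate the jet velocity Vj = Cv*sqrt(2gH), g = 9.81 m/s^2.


Vj = 0.97 * sqrt(2*9.81*563) = 101.9472 m/s


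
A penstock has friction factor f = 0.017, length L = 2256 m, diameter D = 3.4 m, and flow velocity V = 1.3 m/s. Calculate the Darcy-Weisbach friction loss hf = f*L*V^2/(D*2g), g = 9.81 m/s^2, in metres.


hf = 0.017 * 2256 * 1.3^2 / (3.4 * 2 * 9.81) = 0.9716 m


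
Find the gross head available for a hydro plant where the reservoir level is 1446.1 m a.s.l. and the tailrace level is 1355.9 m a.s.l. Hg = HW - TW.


Hg = 1446.1 - 1355.9 = 90.2000 m


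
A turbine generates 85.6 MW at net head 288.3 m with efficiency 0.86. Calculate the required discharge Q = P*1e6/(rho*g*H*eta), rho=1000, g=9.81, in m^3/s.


Q = 85.6 * 1e6 / (1000 * 9.81 * 288.3 * 0.86) = 35.1934 m^3/s


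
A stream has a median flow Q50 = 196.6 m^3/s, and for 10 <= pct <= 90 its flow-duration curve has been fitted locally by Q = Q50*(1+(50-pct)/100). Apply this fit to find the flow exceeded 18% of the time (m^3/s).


Q = 196.6 * (1 + (50 - 18)/100) = 259.5120 m^3/s


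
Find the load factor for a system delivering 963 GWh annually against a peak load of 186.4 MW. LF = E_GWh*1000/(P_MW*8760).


LF = 963 * 1000 / (186.4 * 8760) = 0.5898


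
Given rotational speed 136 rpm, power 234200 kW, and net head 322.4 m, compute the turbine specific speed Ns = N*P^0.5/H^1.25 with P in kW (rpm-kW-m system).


Ns = 136 * 234200^0.5 / 322.4^1.25 = 48.1769


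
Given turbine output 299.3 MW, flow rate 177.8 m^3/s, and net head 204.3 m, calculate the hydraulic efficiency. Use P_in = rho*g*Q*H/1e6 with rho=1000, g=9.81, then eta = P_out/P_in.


P_in = 1000 * 9.81 * 177.8 * 204.3 / 1e6 = 356.3437 MW
eta = 299.3 / 356.3437 = 0.8399


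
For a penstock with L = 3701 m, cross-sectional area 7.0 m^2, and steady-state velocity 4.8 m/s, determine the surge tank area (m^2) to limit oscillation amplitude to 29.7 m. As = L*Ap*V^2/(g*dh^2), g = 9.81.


As = 3701 * 7.0 * 4.8^2 / (9.81 * 29.7^2) = 68.9791 m^2


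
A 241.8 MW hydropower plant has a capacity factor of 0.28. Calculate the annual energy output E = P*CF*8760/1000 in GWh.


E = 241.8 * 0.28 * 8760 / 1000 = 593.0870 GWh


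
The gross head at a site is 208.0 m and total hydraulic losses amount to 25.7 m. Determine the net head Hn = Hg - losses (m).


Hn = 208.0 - 25.7 = 182.3000 m


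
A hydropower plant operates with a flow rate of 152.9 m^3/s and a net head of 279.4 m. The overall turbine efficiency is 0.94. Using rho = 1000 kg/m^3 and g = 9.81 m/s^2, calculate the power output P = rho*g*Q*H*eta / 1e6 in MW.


P = 1000 * 9.81 * 152.9 * 279.4 * 0.94 / 1e6 = 393.9406 MW


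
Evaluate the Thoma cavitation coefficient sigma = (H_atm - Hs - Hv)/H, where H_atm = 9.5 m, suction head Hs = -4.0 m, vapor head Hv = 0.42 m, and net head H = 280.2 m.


sigma = (9.5 - (-4.0) - 0.42) / 280.2 = 0.0467


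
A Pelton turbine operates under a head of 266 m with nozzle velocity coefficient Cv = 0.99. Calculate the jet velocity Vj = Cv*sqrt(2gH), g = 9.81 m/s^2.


Vj = 0.99 * sqrt(2*9.81*266) = 71.5197 m/s


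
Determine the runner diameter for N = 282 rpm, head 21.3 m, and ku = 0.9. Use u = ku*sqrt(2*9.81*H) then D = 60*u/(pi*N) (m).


u = 0.9 * sqrt(2*9.81*21.3) = 18.3985 m/s
D = 60 * 18.3985 / (pi * 282) = 1.2460 m


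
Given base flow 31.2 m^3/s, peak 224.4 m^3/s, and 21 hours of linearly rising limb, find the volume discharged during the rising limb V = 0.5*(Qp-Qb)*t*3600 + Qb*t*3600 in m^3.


V = 0.5*(224.4 - 31.2)*21*3600 + 31.2*21*3600 = 9.6617e+06 m^3


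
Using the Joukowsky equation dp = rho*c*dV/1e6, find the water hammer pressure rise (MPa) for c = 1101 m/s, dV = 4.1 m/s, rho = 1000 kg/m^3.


dp = 1000 * 1101 * 4.1 / 1e6 = 4.5141 MPa


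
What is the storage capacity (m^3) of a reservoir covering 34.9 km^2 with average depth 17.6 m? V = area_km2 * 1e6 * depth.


V = 34.9 * 1e6 * 17.6 = 6.1424e+08 m^3


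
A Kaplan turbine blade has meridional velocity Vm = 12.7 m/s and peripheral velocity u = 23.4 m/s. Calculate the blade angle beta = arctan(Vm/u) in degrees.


beta = arctan(12.7 / 23.4) = 28.4902 degrees


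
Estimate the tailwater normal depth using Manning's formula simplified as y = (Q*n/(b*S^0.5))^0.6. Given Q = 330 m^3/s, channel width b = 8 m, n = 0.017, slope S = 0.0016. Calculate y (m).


y = (330 * 0.017 / (8 * 0.0016^0.5))^0.6 = 5.5756 m


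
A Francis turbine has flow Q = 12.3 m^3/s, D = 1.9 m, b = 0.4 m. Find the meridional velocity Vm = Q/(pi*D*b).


Vm = 12.3 / (pi * 1.9 * 0.4) = 5.1516 m/s


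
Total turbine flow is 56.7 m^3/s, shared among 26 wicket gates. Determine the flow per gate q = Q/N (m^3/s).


q = 56.7 / 26 = 2.1808 m^3/s


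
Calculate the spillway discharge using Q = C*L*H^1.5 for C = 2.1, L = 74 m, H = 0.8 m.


Q = 2.1 * 74 * 0.8^1.5 = 111.1952 m^3/s


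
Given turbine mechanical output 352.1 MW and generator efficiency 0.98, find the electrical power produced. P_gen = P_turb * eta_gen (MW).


P_gen = 352.1 * 0.98 = 345.0580 MW


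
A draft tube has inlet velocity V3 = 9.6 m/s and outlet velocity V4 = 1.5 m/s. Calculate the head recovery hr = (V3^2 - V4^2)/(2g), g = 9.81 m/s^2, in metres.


hr = (9.6^2 - 1.5^2) / (2*9.81) = 4.5826 m


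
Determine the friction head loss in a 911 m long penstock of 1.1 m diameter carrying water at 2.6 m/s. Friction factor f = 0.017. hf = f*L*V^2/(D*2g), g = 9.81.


hf = 0.017 * 911 * 2.6^2 / (1.1 * 2 * 9.81) = 4.8509 m


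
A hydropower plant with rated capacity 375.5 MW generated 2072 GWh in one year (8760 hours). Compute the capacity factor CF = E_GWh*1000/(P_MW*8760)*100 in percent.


CF = 2072 * 1000 / (375.5 * 8760) * 100 = 62.9906 %


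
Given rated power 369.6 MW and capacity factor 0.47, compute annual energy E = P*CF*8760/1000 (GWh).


E = 369.6 * 0.47 * 8760 / 1000 = 1521.7171 GWh


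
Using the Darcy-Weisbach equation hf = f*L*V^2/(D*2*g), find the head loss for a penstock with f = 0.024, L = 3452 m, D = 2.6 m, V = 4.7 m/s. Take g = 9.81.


hf = 0.024 * 3452 * 4.7^2 / (2.6 * 2 * 9.81) = 35.8761 m


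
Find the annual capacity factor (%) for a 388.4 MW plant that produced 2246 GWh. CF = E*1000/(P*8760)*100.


CF = 2246 * 1000 / (388.4 * 8760) * 100 = 66.0125 %


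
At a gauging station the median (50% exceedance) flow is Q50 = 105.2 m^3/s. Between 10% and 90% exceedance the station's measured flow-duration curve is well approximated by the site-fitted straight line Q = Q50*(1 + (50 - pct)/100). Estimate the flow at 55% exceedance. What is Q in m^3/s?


Q = 105.2 * (1 + (50 - 55)/100) = 99.9400 m^3/s


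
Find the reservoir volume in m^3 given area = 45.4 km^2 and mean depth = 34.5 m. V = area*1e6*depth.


V = 45.4 * 1e6 * 34.5 = 1.5663e+09 m^3


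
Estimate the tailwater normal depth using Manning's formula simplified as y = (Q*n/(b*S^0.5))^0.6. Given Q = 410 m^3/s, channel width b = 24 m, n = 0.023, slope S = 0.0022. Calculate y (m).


y = (410 * 0.023 / (24 * 0.0022^0.5))^0.6 = 3.5798 m


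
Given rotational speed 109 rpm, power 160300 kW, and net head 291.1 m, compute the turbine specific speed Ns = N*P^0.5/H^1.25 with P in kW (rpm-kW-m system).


Ns = 109 * 160300^0.5 / 291.1^1.25 = 36.2945


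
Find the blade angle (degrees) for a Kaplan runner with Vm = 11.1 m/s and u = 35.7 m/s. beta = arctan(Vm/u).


beta = arctan(11.1 / 35.7) = 17.2717 degrees


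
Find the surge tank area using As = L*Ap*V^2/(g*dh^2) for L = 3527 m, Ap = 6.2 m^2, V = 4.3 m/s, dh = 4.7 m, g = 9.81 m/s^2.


As = 3527 * 6.2 * 4.3^2 / (9.81 * 4.7^2) = 1865.8183 m^2


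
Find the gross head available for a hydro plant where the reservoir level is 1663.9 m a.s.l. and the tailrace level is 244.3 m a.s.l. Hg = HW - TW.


Hg = 1663.9 - 244.3 = 1419.6000 m


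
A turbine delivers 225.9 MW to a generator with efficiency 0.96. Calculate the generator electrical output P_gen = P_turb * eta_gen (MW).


P_gen = 225.9 * 0.96 = 216.8640 MW


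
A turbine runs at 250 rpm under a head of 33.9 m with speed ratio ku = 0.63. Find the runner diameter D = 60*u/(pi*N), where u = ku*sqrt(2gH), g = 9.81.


u = 0.63 * sqrt(2*9.81*33.9) = 16.2476 m/s
D = 60 * 16.2476 / (pi * 250) = 1.2412 m


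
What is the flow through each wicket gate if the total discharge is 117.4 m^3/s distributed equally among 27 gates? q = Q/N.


q = 117.4 / 27 = 4.3481 m^3/s


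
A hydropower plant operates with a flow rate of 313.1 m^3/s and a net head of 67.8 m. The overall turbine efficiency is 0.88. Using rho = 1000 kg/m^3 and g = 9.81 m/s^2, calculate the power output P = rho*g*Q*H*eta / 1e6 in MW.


P = 1000 * 9.81 * 313.1 * 67.8 * 0.88 / 1e6 = 183.2586 MW


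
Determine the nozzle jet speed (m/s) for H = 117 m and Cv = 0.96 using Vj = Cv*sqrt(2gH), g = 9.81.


Vj = 0.96 * sqrt(2*9.81*117) = 45.9953 m/s


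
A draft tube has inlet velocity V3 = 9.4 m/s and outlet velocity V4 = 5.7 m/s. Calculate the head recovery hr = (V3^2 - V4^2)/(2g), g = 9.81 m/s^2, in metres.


hr = (9.4^2 - 5.7^2) / (2*9.81) = 2.8476 m


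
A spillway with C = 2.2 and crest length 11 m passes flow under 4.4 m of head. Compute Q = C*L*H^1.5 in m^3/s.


Q = 2.2 * 11 * 4.4^1.5 = 223.3543 m^3/s


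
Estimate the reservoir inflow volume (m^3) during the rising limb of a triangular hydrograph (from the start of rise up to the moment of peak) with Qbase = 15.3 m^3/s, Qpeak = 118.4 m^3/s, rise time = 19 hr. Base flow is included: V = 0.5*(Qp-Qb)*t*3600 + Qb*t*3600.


V = 0.5*(118.4 - 15.3)*19*3600 + 15.3*19*3600 = 4.5725e+06 m^3


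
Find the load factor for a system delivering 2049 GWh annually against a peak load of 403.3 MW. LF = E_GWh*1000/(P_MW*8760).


LF = 2049 * 1000 / (403.3 * 8760) = 0.5800


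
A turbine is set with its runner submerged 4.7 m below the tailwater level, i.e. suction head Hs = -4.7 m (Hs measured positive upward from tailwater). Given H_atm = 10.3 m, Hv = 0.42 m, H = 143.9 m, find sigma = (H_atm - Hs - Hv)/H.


sigma = (10.3 - (-4.7) - 0.42) / 143.9 = 0.1013


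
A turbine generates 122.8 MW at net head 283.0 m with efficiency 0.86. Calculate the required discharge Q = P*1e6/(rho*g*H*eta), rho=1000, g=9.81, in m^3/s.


Q = 122.8 * 1e6 / (1000 * 9.81 * 283.0 * 0.86) = 51.4333 m^3/s


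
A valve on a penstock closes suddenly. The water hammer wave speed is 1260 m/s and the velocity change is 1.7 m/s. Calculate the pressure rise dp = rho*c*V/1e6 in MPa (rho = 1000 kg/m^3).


dp = 1000 * 1260 * 1.7 / 1e6 = 2.1420 MPa


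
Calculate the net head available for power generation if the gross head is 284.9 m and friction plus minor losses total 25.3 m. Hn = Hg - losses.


Hn = 284.9 - 25.3 = 259.6000 m


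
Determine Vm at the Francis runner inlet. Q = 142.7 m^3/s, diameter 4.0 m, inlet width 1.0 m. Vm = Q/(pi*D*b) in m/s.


Vm = 142.7 / (pi * 4.0 * 1.0) = 11.3557 m/s


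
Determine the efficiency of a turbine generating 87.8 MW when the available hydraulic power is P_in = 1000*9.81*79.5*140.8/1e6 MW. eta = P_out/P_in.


P_in = 1000 * 9.81 * 79.5 * 140.8 / 1e6 = 109.8092 MW
eta = 87.8 / 109.8092 = 0.7996


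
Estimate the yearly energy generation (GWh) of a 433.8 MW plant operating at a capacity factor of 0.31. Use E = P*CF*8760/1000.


E = 433.8 * 0.31 * 8760 / 1000 = 1178.0273 GWh


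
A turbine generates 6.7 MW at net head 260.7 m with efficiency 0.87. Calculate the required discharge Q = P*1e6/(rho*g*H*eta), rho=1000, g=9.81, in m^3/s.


Q = 6.7 * 1e6 / (1000 * 9.81 * 260.7 * 0.87) = 3.0112 m^3/s


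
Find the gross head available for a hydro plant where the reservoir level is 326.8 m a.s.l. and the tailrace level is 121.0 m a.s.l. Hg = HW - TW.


Hg = 326.8 - 121.0 = 205.8000 m


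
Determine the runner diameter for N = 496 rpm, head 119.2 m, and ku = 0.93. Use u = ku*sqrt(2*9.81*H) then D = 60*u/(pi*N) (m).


u = 0.93 * sqrt(2*9.81*119.2) = 44.9749 m/s
D = 60 * 44.9749 / (pi * 496) = 1.7318 m


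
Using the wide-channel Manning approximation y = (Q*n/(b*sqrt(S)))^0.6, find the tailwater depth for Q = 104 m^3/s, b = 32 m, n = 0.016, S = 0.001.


y = (104 * 0.016 / (32 * 0.001^0.5))^0.6 = 1.3477 m


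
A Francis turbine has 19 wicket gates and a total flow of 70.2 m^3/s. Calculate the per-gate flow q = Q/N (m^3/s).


q = 70.2 / 19 = 3.6947 m^3/s


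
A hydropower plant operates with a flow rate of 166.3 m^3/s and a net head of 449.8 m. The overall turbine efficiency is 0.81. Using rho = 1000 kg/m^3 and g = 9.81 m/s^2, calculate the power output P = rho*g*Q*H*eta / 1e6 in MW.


P = 1000 * 9.81 * 166.3 * 449.8 * 0.81 / 1e6 = 594.3821 MW


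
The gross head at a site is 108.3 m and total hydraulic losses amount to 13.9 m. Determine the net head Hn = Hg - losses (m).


Hn = 108.3 - 13.9 = 94.4000 m


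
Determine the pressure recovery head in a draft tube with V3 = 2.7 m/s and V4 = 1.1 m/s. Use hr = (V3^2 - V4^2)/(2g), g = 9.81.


hr = (2.7^2 - 1.1^2) / (2*9.81) = 0.3099 m


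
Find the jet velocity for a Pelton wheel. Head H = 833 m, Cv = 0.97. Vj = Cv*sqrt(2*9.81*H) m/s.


Vj = 0.97 * sqrt(2*9.81*833) = 124.0063 m/s


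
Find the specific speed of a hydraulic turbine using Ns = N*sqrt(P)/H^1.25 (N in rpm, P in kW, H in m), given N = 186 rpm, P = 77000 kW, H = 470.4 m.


Ns = 186 * 77000^0.5 / 470.4^1.25 = 23.5599


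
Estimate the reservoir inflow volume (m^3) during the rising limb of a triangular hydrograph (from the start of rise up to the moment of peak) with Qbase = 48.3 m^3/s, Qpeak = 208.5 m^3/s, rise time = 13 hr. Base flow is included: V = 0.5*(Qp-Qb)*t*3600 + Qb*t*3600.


V = 0.5*(208.5 - 48.3)*13*3600 + 48.3*13*3600 = 6.0091e+06 m^3


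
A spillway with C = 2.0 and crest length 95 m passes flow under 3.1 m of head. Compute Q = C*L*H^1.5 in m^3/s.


Q = 2.0 * 95 * 3.1^1.5 = 1037.0415 m^3/s


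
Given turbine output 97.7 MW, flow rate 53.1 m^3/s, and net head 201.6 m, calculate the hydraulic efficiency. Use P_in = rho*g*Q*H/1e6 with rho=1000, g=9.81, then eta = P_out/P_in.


P_in = 1000 * 9.81 * 53.1 * 201.6 / 1e6 = 105.0157 MW
eta = 97.7 / 105.0157 = 0.9303


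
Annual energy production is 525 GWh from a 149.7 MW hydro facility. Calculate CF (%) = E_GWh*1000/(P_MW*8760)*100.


CF = 525 * 1000 / (149.7 * 8760) * 100 = 40.0344 %


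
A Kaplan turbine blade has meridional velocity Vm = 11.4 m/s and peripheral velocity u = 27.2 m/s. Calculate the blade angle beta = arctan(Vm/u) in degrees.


beta = arctan(11.4 / 27.2) = 22.7394 degrees


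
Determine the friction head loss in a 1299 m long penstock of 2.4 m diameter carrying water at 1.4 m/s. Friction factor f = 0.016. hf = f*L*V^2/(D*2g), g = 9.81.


hf = 0.016 * 1299 * 1.4^2 / (2.4 * 2 * 9.81) = 0.8651 m


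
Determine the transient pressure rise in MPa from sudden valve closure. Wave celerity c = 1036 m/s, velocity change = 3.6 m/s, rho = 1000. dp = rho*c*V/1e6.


dp = 1000 * 1036 * 3.6 / 1e6 = 3.7296 MPa


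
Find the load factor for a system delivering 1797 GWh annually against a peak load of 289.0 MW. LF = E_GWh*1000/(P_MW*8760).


LF = 1797 * 1000 / (289.0 * 8760) = 0.7098


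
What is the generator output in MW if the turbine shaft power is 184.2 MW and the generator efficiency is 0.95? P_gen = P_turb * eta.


P_gen = 184.2 * 0.95 = 174.9900 MW


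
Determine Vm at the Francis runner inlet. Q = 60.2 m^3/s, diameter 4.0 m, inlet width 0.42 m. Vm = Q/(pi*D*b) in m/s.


Vm = 60.2 / (pi * 4.0 * 0.42) = 11.4061 m/s


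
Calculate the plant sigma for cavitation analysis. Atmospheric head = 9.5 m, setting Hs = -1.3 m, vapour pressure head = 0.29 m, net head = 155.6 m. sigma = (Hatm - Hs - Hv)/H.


sigma = (9.5 - (-1.3) - 0.29) / 155.6 = 0.0675
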